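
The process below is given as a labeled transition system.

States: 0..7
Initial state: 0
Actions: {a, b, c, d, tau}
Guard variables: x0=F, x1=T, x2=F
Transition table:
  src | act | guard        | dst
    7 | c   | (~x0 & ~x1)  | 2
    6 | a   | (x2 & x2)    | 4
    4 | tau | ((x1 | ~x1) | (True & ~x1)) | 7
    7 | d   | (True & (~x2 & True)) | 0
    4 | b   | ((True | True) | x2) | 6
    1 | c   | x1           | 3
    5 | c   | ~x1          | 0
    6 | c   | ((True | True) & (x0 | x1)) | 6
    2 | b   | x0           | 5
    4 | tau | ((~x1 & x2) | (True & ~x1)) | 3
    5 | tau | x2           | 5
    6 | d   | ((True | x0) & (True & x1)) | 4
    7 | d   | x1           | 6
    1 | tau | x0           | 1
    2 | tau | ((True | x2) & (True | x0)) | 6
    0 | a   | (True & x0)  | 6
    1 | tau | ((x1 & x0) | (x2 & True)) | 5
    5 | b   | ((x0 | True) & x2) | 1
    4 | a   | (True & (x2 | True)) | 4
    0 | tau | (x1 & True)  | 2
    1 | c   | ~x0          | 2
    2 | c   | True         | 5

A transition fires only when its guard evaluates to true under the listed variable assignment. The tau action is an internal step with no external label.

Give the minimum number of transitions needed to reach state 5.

Answer: 2

Trace:
Breadth-first toward 5:
  L0 = {0}
  L1 = {2}
  L2 = {5,6}
first hit 5 at d=2 via tau·c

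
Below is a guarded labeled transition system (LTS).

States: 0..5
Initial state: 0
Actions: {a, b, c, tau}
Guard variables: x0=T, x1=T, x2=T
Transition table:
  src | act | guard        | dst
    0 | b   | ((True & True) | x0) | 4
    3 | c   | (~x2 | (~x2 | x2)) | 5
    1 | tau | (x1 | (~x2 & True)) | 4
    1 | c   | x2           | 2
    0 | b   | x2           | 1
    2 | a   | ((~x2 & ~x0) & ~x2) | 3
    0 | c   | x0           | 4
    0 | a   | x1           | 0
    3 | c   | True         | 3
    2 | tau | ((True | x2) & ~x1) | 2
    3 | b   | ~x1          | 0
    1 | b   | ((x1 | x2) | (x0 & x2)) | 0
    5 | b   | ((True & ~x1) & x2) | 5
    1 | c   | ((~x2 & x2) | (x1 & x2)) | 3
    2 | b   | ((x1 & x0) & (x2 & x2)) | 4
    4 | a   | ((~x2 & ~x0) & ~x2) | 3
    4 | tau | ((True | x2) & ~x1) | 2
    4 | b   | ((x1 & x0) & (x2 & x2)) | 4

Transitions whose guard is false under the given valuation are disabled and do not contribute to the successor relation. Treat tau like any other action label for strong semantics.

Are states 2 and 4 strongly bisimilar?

Refine partition for ~:
  round 0: {{0,1,2,3,4,5}}
  round 1: {{0},{1},{2,4},{3},{5}}
Fixed point at round 2; 5 class(es).
2∈{2,4}, 4∈{2,4}

Answer: BISIMILAR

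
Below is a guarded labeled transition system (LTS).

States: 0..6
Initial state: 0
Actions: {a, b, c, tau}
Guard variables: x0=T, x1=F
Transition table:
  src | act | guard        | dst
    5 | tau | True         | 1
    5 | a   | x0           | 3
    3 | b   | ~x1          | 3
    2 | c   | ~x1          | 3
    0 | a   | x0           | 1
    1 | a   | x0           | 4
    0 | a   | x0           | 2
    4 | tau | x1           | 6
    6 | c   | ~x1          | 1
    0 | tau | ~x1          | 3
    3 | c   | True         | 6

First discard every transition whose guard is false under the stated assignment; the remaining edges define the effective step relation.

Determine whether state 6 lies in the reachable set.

Answer: REACHABLE

Working:
Guard filter leaves 10 enabled edge(s).
Layer 0: {0}
Layer 1: {1,2,3}  now seen {0,1,2,3}
Layer 2: {4,6}  now seen {0,1,2,3,4,6}
R = {0,1,2,3,4,6}
trace reaching 6: tau·c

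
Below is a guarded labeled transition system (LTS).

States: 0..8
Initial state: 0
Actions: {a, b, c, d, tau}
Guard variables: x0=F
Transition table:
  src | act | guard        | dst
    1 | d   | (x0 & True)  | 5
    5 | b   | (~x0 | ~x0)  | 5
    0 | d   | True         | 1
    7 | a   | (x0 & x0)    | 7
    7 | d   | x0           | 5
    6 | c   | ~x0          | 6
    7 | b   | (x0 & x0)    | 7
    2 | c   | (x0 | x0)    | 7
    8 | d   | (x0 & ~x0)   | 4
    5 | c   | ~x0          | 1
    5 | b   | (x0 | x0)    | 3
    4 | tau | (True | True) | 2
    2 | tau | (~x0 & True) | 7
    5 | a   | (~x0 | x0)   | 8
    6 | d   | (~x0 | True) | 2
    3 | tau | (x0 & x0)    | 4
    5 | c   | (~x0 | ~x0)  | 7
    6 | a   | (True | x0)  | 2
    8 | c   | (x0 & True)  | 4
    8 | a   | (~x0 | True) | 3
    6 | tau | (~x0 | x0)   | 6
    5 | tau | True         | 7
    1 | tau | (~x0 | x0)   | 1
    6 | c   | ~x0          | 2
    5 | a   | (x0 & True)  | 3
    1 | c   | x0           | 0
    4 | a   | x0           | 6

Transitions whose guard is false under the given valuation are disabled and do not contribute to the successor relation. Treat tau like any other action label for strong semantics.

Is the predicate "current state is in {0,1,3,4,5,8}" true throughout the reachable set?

Safe = {0,1,3,4,5,8}
R = {0,1}
  0: ok
  1: ok

Answer: INVARIANT HOLDS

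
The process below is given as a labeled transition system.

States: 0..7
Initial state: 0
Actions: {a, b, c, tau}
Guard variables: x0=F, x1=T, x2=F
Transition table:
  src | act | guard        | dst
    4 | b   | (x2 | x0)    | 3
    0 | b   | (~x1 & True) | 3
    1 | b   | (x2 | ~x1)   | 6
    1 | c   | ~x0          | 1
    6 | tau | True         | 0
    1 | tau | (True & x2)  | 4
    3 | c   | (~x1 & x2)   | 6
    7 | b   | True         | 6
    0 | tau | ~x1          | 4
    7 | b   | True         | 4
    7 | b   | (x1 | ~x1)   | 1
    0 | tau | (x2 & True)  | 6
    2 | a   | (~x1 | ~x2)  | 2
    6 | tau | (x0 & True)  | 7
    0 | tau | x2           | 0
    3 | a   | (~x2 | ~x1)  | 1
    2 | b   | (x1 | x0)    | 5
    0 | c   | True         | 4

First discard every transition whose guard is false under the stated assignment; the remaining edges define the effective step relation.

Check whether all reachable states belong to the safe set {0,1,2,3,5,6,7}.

Inv-set: {0,1,2,3,5,6,7}
R = {0,4}
  0: ✓
  4: VIOLATES
counterexample path to 4: c

Answer: INVARIANT VIOLATED at state 4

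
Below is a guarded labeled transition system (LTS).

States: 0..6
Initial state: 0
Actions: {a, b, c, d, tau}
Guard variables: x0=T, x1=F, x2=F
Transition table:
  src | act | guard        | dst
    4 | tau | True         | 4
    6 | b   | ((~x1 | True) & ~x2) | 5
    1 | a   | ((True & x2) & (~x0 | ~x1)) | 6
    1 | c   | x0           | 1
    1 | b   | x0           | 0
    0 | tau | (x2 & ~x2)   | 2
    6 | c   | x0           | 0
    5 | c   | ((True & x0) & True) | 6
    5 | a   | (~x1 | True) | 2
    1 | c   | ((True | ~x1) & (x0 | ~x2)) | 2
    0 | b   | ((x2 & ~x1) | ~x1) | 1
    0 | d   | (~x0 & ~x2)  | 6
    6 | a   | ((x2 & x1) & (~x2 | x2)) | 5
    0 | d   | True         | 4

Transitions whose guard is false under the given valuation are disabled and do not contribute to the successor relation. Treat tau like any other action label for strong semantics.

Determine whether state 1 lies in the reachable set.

10 transition(s) survive guard evaluation.
Layer 0: {0}
Layer 1: {1,4}  total {0,1,4}
Layer 2: {2}  total {0,1,2,4}
R = {0,1,2,4}
Path to 1: b

Answer: REACHABLE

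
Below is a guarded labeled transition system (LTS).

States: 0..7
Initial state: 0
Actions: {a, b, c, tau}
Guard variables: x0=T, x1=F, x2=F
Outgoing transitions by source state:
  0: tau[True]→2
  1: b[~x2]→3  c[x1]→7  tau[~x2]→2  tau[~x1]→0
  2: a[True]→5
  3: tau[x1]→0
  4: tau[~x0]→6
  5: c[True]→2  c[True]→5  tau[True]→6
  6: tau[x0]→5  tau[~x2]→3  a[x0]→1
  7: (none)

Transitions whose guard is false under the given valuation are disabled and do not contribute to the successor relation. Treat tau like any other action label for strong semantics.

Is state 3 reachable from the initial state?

After dropping false guards: 11 live edges.
L0 = {0}
L1 = {2}  now seen {0,2}
L2 = {5}  now seen {0,2,5}
L3 = {6}  now seen {0,2,5,6}
L4 = {1,3}  now seen {0,1,2,3,5,6}
R = {0,1,2,3,5,6}
trace reaching 3: tau·a·tau·tau

Answer: REACHABLE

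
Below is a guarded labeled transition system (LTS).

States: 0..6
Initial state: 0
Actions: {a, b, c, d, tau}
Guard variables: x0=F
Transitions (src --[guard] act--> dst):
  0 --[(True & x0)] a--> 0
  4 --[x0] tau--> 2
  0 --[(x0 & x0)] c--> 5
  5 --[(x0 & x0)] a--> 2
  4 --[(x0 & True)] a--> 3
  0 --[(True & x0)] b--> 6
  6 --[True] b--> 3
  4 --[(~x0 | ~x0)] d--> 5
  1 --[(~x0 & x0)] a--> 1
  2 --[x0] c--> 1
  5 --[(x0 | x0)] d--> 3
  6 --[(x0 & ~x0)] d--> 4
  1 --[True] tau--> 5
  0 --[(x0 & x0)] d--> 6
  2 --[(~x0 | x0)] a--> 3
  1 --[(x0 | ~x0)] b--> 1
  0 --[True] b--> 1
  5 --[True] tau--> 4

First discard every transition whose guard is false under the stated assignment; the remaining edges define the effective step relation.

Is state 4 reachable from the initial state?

After dropping false guards: 7 live edges.
L0 = {0}
L1 = {1}  now seen {0,1}
L2 = {5}  now seen {0,1,5}
L3 = {4}  now seen {0,1,4,5}
R = {0,1,4,5}
trace reaching 4: b·tau·tau

Answer: REACHABLE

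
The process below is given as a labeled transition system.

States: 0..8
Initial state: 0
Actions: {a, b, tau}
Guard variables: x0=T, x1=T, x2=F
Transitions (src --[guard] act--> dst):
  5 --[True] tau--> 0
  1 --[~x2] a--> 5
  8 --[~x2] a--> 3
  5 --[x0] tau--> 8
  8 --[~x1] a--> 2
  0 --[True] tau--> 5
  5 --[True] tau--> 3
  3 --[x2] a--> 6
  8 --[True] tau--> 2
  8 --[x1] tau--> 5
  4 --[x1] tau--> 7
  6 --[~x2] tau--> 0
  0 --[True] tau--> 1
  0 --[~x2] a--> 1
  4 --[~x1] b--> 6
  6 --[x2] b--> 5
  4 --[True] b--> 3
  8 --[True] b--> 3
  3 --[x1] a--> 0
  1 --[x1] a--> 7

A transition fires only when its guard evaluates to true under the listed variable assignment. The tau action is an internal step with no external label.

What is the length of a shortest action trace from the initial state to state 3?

Answer: 2

Working:
Layered search for 3:
  Layer 0: {0}
  Layer 1: {1,5}
  Layer 2: {3,7,8}
first hit 3 at d=2 via tau·tau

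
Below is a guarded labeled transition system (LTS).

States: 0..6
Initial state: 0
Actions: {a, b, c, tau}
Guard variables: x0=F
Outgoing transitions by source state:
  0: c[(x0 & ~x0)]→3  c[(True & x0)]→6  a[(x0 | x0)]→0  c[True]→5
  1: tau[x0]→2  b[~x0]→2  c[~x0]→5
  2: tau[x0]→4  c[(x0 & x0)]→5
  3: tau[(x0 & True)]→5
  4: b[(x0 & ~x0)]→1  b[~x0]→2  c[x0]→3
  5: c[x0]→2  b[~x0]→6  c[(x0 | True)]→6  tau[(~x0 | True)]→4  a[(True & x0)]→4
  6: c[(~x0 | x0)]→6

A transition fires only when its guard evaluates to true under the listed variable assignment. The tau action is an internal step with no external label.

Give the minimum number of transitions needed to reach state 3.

Answer: UNREACHABLE

Trace:
Layered search for 3:
  depth 0: {0}
  depth 1: {5}
  depth 2: {4,6}
  depth 3: {2}
3 never appears.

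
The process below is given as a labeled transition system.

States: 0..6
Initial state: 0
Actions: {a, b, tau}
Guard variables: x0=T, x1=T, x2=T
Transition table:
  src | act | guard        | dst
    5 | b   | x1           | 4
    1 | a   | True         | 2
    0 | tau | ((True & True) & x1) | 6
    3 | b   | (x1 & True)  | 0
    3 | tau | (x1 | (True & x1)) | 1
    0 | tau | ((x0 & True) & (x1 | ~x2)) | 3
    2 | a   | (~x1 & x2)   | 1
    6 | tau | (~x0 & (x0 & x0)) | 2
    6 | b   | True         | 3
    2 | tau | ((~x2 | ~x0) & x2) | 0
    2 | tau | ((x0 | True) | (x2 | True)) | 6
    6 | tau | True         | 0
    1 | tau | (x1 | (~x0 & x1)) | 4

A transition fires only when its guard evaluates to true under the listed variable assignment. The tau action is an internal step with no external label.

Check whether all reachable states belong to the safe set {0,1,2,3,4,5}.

Answer: INVARIANT VIOLATED at state 6

Working:
Safe = {0,1,2,3,4,5}
R = {0,1,2,3,4,6}
  0: ok
  1: ok
  2: ok
  3: ok
  4: ok
  6: outside
witness against invariant: tau → 6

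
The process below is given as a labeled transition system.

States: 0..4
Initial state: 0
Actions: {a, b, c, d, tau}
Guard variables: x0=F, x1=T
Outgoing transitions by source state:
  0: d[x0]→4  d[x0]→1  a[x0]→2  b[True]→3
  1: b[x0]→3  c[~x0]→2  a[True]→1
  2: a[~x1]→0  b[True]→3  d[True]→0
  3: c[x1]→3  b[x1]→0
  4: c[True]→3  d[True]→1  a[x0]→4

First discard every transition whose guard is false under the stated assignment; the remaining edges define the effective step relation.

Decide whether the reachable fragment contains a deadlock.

R = {0,3}
  0: b→3  [1 exit(s)]
  3: b→0  c→3  [2 exit(s)]

Answer: DEADLOCK-FREE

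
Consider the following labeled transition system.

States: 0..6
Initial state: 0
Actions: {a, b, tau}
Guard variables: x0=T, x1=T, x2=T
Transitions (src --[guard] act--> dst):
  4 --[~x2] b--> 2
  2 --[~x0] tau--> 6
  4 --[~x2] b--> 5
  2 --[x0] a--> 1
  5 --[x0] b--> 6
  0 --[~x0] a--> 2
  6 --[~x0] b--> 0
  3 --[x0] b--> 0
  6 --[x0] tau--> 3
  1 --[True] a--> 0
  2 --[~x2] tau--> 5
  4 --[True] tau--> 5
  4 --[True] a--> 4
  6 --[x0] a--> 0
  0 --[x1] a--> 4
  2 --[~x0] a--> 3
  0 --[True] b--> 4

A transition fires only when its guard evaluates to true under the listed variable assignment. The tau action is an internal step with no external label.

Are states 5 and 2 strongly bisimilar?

Bisimulation quotient by refinement:
  round 0: {{0,1,2,3,4,5,6}}
  round 1: {{0},{1,2},{3,5},{4,6}}
  round 2: {{0},{1},{2},{3},{4},{5},{6}}
Fixed point at round 3; 7 class(es).
class of 5: {5}; class of 2: {2}

Answer: NOT BISIMILAR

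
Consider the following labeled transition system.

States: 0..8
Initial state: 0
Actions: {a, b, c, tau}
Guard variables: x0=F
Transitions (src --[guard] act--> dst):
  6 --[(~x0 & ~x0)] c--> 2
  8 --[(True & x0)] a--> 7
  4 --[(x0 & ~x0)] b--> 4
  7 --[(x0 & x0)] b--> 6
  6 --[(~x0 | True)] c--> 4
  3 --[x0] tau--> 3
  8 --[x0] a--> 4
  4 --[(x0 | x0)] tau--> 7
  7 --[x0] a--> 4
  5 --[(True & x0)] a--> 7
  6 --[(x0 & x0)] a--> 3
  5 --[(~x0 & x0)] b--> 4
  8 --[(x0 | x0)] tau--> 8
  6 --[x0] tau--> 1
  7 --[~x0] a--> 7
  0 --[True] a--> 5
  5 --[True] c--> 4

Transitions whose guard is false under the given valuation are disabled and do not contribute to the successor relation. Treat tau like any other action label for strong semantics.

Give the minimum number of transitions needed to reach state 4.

BFS to 4:
  Layer 0: {0}
  Layer 1: {5}
  Layer 2: {4}
first hit 4 at d=2 via a·c

Answer: 2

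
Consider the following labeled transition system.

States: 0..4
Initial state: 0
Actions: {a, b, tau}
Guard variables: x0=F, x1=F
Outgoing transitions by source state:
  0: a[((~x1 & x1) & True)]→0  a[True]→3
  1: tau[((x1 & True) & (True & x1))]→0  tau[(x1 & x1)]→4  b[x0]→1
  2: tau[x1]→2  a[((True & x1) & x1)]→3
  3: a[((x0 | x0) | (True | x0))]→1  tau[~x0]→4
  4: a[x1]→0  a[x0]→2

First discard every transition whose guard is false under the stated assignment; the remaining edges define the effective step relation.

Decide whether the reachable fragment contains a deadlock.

Answer: DEADLOCK at state 1

Analysis:
Reach set: {0,1,3,4}
  0: a→3  [1 exit(s)]
  1: ∅  [deadlock]
  3: a→1  tau→4  [2 exit(s)]
  4: ∅  [deadlock]
witness 1: a·a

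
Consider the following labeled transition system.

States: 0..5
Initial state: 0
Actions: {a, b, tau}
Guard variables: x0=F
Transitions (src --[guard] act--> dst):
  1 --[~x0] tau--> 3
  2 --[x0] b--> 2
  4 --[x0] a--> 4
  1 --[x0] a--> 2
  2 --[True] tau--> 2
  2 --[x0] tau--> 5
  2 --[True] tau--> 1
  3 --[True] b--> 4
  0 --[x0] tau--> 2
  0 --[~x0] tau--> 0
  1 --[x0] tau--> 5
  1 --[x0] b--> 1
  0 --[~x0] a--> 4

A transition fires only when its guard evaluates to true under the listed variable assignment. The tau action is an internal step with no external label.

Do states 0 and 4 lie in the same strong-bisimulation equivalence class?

Answer: NOT BISIMILAR

Trace:
Bisimulation quotient by refinement:
  P[0] = {{0,1,2,3,4,5}}
  P[1] = {{0},{1,2},{3},{4,5}}
  P[2] = {{0},{1},{2},{3},{4,5}}
stable after 3 split(s): 5 block(s)
[0]={0}  [4]={4,5}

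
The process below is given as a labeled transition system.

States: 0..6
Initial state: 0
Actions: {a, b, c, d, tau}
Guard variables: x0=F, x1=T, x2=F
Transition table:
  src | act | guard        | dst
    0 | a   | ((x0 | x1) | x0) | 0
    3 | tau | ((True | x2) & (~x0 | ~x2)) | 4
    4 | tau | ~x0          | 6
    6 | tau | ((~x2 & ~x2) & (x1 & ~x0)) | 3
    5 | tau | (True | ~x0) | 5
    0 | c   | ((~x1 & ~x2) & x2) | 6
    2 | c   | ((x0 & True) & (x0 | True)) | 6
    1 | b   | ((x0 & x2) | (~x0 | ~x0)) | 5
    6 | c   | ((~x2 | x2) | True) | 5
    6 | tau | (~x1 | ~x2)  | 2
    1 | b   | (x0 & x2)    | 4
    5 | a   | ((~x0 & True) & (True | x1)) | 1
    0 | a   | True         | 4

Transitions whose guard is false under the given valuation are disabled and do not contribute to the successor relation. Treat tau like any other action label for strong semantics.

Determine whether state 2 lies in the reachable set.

Answer: REACHABLE

Analysis:
After dropping false guards: 10 live edges.
depth 0: {0}
depth 1: {4}  cumulative {0,4}
depth 2: {6}  cumulative {0,4,6}
depth 3: {2,3,5}  cumulative {0,2,3,4,5,6}
depth 4: {1}  cumulative {0,1,2,3,4,5,6}
R = {0,1,2,3,4,5,6}
trace reaching 2: a·tau·tau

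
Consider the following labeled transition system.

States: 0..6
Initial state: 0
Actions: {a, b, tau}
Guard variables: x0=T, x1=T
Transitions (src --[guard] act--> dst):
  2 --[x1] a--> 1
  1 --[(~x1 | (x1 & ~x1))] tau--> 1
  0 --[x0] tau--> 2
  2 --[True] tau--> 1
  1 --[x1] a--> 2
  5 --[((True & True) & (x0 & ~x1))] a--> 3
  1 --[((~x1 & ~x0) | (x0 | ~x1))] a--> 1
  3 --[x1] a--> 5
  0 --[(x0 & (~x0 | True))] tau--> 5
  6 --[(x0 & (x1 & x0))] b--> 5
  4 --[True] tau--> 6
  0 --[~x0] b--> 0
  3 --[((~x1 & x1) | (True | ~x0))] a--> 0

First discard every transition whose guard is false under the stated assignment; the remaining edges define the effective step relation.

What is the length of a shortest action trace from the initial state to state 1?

BFS to 1:
  Layer 0: {0}
  Layer 1: {2,5}
  Layer 2: {1}
first hit 1 at d=2 via tau·a

Answer: 2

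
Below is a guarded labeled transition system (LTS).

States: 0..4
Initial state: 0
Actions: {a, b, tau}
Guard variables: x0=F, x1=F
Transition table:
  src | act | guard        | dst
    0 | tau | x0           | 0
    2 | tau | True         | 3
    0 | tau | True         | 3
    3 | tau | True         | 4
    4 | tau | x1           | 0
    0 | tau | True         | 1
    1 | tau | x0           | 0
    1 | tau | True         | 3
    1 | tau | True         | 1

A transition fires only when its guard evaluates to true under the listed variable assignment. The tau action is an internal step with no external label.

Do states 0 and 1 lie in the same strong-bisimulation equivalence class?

Answer: BISIMILAR

Working:
Compute ~ classes (split until stable):
  round 0: {{0,1,2,3,4}}
  round 1: {{0,1,2,3},{4}}
  round 2: {{0,1,2},{3},{4}}
  round 3: {{0,1},{2},{3},{4}}
stable after 4 split(s): 4 block(s)
[0]={0,1}  [1]={0,1}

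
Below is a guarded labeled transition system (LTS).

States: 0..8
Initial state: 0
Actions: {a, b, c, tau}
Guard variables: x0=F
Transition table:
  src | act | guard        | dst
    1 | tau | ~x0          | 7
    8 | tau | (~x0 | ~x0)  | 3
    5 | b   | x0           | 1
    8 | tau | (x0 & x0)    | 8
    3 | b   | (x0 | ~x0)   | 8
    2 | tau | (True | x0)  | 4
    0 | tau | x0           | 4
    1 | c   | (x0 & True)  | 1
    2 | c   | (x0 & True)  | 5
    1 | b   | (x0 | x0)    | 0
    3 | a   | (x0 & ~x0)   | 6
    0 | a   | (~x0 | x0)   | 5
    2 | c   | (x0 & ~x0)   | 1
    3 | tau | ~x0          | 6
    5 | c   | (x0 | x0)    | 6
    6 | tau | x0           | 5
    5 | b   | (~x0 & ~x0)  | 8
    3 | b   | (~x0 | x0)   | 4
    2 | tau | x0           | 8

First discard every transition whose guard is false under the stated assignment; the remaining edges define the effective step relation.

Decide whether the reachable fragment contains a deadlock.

Answer: DEADLOCK at state 4

Working:
Reach set: {0,3,4,5,6,8}
  0: a→5  [1 out]
  3: b→4  b→8  tau→6  [3 out]
  4: ∅  [deadlock]
  5: b→8  [1 out]
  6: ∅  [deadlock]
  8: tau→3  [1 out]
trace reaching 4: a·b·tau·b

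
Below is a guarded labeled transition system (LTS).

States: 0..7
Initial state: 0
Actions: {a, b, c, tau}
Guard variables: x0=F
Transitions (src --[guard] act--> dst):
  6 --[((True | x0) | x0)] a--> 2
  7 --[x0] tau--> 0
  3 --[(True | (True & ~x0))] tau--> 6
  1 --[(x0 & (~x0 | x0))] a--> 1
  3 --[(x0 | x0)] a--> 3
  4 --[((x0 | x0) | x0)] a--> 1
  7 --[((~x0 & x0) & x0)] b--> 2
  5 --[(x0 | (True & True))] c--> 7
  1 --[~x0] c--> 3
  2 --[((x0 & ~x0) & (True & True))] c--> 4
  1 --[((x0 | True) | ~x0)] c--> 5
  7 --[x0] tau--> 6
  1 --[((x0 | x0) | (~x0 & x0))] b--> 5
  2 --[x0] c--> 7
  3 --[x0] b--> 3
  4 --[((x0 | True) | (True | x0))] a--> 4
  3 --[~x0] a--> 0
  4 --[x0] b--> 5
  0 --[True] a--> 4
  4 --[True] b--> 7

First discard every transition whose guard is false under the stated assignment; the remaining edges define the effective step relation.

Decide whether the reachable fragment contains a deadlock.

Answer: DEADLOCK at state 7

Trace:
Reachable = {0,4,7}
  0: a→4  [1 exit(s)]
  4: a→4  b→7  [2 exit(s)]
  7: ∅  [deadlock]
witness 7: a·b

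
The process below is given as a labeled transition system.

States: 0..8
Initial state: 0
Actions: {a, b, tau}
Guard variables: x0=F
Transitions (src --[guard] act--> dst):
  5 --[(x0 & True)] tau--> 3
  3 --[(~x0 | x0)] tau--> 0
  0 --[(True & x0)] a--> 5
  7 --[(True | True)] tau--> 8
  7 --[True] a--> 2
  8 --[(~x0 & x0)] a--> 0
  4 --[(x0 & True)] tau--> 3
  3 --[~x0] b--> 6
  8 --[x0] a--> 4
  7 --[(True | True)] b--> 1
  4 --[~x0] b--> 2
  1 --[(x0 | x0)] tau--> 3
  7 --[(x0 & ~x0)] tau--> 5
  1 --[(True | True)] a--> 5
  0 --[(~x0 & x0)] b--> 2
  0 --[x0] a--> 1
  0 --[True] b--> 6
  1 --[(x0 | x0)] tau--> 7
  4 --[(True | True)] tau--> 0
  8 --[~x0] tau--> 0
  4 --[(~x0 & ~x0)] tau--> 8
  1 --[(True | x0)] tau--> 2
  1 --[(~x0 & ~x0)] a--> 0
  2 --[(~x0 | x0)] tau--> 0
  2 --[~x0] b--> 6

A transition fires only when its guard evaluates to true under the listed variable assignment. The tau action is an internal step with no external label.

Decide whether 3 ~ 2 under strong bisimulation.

Answer: BISIMILAR

Analysis:
Compute ~ classes (split until stable):
  π0 = {{0,1,2,3,4,5,6,7,8}}
  π1 = {{0},{1},{2,3,4},{5,6},{7},{8}}
  π2 = {{0},{1},{2,3},{4},{5,6},{7},{8}}
7 equivalence class(es) (converged in 3)
[3]={2,3}  [2]={2,3}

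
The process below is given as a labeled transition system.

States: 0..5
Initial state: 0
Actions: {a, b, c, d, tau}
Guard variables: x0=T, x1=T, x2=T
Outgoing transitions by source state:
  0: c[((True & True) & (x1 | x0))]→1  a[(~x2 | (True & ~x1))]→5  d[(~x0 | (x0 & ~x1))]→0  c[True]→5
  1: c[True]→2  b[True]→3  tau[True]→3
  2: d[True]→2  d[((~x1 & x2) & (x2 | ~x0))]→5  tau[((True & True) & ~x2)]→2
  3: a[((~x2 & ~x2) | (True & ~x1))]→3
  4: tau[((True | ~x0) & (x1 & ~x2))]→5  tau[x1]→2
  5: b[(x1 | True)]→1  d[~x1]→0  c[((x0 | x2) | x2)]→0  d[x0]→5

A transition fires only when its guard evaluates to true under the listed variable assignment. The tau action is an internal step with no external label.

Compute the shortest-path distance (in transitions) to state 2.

Breadth-first toward 2:
  Layer 0: {0}
  Layer 1: {1,5}
  Layer 2: {2,3}
2 enters at depth 2; path c·c

Answer: 2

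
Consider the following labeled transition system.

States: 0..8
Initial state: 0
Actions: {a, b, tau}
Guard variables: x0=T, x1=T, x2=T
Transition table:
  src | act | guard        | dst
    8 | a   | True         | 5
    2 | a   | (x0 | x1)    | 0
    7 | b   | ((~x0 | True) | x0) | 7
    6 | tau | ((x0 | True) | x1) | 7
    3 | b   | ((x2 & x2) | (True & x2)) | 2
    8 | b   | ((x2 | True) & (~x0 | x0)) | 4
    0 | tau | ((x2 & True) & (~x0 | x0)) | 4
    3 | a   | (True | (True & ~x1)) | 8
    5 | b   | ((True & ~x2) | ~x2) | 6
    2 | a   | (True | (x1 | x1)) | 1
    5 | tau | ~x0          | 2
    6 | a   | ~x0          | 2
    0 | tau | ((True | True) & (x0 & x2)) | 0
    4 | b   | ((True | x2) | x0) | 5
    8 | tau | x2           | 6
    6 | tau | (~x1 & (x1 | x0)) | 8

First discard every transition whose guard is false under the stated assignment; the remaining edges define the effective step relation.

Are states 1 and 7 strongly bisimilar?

Answer: NOT BISIMILAR

Analysis:
Compute ~ classes (split until stable):
  π0 = {{0,1,2,3,4,5,6,7,8}}
  π1 = {{0,6},{1,5},{2},{3},{4,7},{8}}
  π2 = {{0},{1,5},{2},{3},{4},{6},{7},{8}}
Fixed point at round 3; 8 class(es).
[1]={1,5}  [7]={7}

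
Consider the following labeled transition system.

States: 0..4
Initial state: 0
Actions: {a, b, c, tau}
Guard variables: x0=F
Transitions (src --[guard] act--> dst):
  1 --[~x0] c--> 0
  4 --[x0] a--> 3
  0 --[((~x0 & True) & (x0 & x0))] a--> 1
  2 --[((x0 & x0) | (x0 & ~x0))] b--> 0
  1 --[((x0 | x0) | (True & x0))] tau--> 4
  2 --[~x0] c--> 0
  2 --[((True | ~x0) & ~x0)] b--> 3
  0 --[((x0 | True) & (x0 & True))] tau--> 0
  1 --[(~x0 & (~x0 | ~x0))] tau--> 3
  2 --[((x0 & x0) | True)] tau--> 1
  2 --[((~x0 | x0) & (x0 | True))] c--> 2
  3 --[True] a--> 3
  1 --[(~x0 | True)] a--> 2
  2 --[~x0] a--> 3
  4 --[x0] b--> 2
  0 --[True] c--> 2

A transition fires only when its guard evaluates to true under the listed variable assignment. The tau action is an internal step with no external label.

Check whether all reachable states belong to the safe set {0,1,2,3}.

Answer: INVARIANT HOLDS

Working:
Allowed set {0,1,2,3}
Reachable = {0,1,2,3}
  0: ✓
  1: ✓
  2: ✓
  3: ✓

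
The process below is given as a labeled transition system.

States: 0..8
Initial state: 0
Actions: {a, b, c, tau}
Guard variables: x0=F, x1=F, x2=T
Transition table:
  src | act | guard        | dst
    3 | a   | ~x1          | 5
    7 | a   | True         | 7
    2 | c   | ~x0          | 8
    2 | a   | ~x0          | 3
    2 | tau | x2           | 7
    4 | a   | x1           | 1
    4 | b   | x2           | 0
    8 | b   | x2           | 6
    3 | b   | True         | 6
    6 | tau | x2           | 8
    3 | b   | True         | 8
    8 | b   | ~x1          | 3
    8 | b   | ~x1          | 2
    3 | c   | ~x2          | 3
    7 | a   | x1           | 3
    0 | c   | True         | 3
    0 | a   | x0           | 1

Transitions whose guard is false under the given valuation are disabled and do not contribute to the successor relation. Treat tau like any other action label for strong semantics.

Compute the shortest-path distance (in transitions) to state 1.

Answer: UNREACHABLE

Working:
Breadth-first toward 1:
  depth 0: {0}
  depth 1: {3}
  depth 2: {5,6,8}
  depth 3: {2}
  depth 4: {7}
1 never appears.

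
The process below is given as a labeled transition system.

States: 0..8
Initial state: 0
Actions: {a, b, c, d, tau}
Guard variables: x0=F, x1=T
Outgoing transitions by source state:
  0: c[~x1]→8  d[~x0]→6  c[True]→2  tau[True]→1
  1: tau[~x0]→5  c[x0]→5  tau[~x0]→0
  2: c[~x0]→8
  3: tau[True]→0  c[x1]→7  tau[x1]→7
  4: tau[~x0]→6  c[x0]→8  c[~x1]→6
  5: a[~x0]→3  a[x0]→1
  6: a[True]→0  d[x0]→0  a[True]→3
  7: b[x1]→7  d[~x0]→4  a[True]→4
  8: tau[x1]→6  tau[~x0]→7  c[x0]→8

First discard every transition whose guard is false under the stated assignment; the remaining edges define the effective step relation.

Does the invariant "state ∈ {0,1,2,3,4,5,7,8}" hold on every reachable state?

Allowed set {0,1,2,3,4,5,7,8}
Reach set: {0,1,2,3,4,5,6,7,8}
  0: ok
  1: ok
  2: ok
  3: ok
  4: ok
  5: ok
  6: VIOLATES
  7: ok
  8: ok
counterexample path to 6: d

Answer: INVARIANT VIOLATED at state 6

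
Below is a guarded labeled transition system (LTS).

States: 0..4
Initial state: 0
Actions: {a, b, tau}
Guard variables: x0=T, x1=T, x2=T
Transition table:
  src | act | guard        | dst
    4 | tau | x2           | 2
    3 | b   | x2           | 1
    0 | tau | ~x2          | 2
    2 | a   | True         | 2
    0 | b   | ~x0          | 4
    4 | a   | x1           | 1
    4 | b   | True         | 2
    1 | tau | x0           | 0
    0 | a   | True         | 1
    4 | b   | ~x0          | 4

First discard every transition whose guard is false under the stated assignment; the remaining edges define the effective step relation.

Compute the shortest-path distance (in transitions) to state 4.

Layered search for 4:
  depth 0: {0}
  depth 1: {1}
4 never appears.

Answer: UNREACHABLE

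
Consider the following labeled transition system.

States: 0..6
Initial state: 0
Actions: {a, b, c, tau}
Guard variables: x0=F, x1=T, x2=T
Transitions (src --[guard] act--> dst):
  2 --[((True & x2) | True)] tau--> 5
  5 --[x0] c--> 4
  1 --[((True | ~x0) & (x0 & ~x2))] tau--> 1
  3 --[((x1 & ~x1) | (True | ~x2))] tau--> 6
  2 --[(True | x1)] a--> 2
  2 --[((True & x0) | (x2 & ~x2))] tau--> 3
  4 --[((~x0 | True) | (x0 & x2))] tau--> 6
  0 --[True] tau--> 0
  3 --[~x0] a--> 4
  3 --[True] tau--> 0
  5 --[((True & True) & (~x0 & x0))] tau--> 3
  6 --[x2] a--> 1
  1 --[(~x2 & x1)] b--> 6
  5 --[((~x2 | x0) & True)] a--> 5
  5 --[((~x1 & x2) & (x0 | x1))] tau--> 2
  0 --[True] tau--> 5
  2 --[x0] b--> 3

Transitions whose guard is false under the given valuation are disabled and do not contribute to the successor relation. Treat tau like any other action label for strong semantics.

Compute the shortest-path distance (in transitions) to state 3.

Answer: UNREACHABLE

Analysis:
Breadth-first toward 3:
  L0 = {0}
  L1 = {5}
3 never appears.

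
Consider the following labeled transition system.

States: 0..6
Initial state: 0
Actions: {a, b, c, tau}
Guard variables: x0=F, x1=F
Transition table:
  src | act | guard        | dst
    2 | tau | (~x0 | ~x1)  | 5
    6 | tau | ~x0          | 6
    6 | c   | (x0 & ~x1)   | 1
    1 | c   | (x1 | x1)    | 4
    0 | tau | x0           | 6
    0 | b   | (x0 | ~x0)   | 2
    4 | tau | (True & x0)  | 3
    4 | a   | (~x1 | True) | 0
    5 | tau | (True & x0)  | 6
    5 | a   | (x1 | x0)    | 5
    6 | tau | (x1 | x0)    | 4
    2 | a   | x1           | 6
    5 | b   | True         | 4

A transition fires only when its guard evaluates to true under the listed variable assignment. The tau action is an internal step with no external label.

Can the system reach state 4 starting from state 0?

Guard filter leaves 5 enabled edge(s).
depth 0: {0}
depth 1: {2}  cumulative {0,2}
depth 2: {5}  cumulative {0,2,5}
depth 3: {4}  cumulative {0,2,4,5}
Reachable = {0,2,4,5}
trace reaching 4: b·tau·b

Answer: REACHABLE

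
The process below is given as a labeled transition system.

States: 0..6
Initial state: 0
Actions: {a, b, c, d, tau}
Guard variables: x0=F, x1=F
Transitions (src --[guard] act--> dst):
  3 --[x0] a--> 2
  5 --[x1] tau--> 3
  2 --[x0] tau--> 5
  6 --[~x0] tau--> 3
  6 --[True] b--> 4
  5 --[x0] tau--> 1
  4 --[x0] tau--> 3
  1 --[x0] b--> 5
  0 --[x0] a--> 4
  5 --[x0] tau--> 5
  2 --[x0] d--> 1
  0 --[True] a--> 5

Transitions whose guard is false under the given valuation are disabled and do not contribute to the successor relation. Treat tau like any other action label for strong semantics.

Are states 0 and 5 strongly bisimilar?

Answer: NOT BISIMILAR

Working:
Refine partition for ~:
  π0 = {{0,1,2,3,4,5,6}}
  π1 = {{0},{1,2,3,4,5},{6}}
3 equivalence class(es) (converged in 2)
class of 0: {0}; class of 5: {1,2,3,4,5}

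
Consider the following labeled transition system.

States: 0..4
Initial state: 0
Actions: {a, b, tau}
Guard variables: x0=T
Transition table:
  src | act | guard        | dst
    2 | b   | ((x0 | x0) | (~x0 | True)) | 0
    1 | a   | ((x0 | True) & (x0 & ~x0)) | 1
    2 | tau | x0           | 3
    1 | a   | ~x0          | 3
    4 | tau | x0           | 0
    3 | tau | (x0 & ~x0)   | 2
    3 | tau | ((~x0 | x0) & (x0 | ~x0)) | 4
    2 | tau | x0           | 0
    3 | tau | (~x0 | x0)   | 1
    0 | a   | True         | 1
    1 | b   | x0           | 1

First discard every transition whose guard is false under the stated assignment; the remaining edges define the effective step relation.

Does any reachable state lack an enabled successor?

Reachable = {0,1}
  0: a→1  [1 exit(s)]
  1: b→1  [1 exit(s)]

Answer: DEADLOCK-FREE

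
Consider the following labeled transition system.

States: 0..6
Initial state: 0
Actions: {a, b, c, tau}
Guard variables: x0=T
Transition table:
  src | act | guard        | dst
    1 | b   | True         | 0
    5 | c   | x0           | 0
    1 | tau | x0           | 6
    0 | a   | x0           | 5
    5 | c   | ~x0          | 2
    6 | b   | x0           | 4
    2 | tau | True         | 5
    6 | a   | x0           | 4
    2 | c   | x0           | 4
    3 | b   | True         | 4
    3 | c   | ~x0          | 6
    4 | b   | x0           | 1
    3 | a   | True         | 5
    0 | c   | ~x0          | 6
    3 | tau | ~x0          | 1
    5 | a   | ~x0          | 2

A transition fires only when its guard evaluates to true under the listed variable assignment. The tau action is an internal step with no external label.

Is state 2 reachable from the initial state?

Answer: UNREACHABLE

Analysis:
Guard filter leaves 11 enabled edge(s).
Layer 0: {0}
Layer 1: {5}  now seen {0,5}
Reachable = {0,5}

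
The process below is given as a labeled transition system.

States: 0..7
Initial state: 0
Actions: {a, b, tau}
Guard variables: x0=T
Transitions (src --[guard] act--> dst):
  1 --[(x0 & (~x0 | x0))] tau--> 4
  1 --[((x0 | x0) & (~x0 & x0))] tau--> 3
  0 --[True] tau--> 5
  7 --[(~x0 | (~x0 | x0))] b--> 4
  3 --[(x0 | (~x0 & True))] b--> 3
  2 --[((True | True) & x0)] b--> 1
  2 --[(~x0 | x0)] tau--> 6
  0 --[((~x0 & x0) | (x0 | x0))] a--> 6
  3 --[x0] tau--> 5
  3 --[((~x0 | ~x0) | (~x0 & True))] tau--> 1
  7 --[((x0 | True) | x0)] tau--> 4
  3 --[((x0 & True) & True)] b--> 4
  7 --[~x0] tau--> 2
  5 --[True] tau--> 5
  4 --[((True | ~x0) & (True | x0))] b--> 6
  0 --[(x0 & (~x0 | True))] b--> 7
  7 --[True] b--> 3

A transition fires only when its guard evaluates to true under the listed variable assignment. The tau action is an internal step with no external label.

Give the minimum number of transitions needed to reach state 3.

Breadth-first toward 3:
  L0 = {0}
  L1 = {5,6,7}
  L2 = {3,4}
3 enters at depth 2; path b·b

Answer: 2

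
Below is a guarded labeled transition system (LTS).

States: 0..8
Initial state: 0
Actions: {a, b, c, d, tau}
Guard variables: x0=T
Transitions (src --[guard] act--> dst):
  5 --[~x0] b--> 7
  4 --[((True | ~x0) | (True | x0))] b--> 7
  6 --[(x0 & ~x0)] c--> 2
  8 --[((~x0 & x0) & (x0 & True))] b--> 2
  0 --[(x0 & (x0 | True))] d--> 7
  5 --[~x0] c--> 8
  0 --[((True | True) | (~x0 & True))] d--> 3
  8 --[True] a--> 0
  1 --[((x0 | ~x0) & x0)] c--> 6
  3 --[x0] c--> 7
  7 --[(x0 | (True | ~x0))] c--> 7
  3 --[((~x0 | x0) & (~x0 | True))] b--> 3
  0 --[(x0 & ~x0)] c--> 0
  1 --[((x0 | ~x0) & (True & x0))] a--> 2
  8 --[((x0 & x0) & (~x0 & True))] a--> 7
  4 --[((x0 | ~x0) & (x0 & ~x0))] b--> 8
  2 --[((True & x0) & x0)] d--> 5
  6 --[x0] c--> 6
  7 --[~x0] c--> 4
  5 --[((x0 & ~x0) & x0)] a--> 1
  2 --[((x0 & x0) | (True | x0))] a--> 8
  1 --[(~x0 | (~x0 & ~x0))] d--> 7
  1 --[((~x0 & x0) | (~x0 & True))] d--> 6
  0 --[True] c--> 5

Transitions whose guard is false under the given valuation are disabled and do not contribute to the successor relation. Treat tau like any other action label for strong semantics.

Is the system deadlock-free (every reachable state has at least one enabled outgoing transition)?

Reachable = {0,3,5,7}
  0: c→5  d→3  d→7  [3 out]
  3: b→3  c→7  [2 out]
  5: ∅  [deadlock]
  7: c→7  [1 out]
Path to 5: c

Answer: DEADLOCK at state 5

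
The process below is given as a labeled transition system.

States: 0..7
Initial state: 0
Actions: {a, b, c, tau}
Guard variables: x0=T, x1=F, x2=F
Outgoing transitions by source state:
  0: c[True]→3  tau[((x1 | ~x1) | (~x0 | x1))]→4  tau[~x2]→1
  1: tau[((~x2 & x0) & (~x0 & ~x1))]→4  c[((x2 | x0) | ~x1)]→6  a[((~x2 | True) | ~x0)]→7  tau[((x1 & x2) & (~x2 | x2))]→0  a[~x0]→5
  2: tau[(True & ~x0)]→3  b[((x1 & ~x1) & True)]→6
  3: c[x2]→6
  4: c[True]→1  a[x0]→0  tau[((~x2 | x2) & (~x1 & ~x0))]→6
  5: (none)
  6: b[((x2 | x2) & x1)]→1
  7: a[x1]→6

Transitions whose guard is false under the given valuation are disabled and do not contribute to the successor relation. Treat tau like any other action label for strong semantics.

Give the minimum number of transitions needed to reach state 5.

Layered search for 5:
  depth 0: {0}
  depth 1: {1,3,4}
  depth 2: {6,7}
5 never appears.

Answer: UNREACHABLE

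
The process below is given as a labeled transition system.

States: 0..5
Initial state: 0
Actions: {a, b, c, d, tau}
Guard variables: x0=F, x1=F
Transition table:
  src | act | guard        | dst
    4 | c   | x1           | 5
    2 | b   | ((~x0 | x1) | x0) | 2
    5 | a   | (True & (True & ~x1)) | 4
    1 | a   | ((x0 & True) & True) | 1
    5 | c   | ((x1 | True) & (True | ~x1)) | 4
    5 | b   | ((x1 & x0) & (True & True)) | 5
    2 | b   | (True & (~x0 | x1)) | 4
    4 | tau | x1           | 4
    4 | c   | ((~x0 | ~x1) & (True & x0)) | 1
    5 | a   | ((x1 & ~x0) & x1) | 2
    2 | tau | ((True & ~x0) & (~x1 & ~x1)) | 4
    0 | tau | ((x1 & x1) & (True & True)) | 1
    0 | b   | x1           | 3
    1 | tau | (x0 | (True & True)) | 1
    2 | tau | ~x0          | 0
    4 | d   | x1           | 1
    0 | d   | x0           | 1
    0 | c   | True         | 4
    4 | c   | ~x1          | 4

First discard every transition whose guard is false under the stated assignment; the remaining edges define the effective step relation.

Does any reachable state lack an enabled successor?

Answer: DEADLOCK-FREE

Trace:
Reachable = {0,4}
  0: c→4  [1 exit(s)]
  4: c→4  [1 exit(s)]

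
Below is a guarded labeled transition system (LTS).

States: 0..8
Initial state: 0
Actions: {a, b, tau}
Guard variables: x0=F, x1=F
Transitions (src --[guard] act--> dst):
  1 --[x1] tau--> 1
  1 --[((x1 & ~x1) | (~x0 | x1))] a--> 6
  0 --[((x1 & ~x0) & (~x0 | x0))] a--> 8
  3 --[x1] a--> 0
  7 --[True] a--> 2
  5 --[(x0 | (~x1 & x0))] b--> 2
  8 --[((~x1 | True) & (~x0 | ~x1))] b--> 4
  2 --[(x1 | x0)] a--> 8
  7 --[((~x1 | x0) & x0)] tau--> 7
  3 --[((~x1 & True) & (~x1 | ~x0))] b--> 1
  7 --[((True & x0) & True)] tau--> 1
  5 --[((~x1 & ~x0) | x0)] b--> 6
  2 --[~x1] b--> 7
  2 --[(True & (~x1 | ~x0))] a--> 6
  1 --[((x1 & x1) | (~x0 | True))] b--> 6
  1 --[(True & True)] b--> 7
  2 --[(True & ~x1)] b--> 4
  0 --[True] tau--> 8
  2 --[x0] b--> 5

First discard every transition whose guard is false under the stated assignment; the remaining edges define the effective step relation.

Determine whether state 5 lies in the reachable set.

After dropping false guards: 11 live edges.
Layer 0: {0}
Layer 1: {8}  total {0,8}
Layer 2: {4}  total {0,4,8}
Reach set: {0,4,8}

Answer: UNREACHABLE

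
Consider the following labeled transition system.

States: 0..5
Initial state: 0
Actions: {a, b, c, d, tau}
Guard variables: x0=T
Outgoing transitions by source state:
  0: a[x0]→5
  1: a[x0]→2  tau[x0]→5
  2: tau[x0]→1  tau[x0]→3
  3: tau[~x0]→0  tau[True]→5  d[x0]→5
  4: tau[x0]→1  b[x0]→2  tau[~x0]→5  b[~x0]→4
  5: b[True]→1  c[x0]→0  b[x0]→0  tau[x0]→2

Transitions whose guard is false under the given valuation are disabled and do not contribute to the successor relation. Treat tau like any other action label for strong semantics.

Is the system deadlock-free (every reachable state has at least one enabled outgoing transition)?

Answer: DEADLOCK-FREE

Trace:
R = {0,1,2,3,5}
  0: a→5  [1 exit(s)]
  1: a→2  tau→5  [2 exit(s)]
  2: tau→1  tau→3  [2 exit(s)]
  3: d→5  tau→5  [2 exit(s)]
  5: b→0  b→1  c→0  tau→2  [4 exit(s)]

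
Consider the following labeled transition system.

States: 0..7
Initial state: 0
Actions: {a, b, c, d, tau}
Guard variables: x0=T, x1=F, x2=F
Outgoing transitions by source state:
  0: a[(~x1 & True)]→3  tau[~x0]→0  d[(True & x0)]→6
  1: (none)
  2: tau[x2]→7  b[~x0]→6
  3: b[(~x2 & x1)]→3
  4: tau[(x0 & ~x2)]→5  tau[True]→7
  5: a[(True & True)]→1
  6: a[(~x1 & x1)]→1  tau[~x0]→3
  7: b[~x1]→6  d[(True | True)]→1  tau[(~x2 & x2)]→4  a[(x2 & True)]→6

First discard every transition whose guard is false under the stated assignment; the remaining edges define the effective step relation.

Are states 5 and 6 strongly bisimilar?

Answer: NOT BISIMILAR

Trace:
Compute ~ classes (split until stable):
  P[0] = {{0,1,2,3,4,5,6,7}}
  P[1] = {{0},{1,2,3,6},{4},{5},{7}}
5 equivalence class(es) (converged in 2)
[5]={5}  [6]={1,2,3,6}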